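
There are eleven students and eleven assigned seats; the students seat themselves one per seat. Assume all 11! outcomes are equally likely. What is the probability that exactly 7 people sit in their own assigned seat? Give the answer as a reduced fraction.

1/13440

Favorable outcomes: C(11,7)·!4 = 330·9 = 2970.
Total outcomes: 11! = 39916800.
Probability = 2970/39916800 = 1/13440.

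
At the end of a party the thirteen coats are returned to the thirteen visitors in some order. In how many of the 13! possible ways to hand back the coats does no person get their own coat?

!13 is the nearest integer to 13!/e.
13! = 6227020800, and 6227020800/e ≈ 2290792932.07, so !13 = 2290792932.

2290792932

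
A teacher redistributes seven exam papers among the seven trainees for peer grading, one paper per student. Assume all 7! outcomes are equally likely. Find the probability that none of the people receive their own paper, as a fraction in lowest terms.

Favorable outcomes: !7 = 1854.
Total outcomes: 7! = 5040.
Probability = 1854/5040 = 103/280.

103/280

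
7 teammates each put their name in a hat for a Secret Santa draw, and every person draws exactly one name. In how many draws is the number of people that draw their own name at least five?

Sum C(7,i)·!(7-i) for i = 5..7:
  i=5: C(7,5)·!2 = 21·1 = 21
  i=6: C(7,6)·!1 = 7·0 = 0
  i=7: C(7,7)·!0 = 1·1 = 1
Total = 22.

22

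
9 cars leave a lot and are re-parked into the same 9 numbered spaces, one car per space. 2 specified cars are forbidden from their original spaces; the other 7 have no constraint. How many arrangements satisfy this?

287280

Inclusion-exclusion on the 2 forbidden self-matches:
Σ_{j=0}^{2} (-1)^j C(2,j)(9-j)!
= C(2,0)·9! - C(2,1)·8! + C(2,2)·7!
= 362880 - 80640 + 5040
= 287280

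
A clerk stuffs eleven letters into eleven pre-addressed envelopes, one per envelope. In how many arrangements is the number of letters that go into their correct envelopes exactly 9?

Choose which 9 of the 11 are fixed: C(11,9) = 55.
The remaining 2 must be deranged: !2 = 1.
Total: 55 × 1 = 55.

55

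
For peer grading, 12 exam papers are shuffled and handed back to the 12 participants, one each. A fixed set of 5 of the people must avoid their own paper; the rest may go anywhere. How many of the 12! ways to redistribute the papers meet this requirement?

312273360

Let A_j be the event that the j-th constrained one is fixed. By inclusion-exclusion over the 5 events:
Σ_{j=0}^{5} (-1)^j C(5,j)(12-j)!
= C(5,0)·12! - C(5,1)·11! + C(5,2)·10! - C(5,3)·9! + C(5,4)·8! - C(5,5)·7!
= 479001600 - 199584000 + 36288000 - 3628800 + 201600 - 5040
= 312273360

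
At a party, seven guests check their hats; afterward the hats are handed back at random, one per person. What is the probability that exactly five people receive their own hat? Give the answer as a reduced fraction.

1/240

Favorable outcomes: C(7,5)·!2 = 21·1 = 21.
Total outcomes: 7! = 5040.
Probability = 21/5040 = 1/240.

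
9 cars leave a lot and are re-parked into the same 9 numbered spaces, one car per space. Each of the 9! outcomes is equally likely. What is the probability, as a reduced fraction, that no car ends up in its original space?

16687/45360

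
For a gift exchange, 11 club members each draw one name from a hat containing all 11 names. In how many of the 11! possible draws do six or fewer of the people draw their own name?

39913444

Sum C(11,i)·!(11-i) for i = 0..6:
  i=0: C(11,0)·!11 = 1·14684570 = 14684570
  i=1: C(11,1)·!10 = 11·1334961 = 14684571
  i=2: C(11,2)·!9 = 55·133496 = 7342280
  i=3: C(11,3)·!8 = 165·14833 = 2447445
  i=4: C(11,4)·!7 = 330·1854 = 611820
  i=5: C(11,5)·!6 = 462·265 = 122430
  i=6: C(11,6)·!5 = 462·44 = 20328
Total = 39913444.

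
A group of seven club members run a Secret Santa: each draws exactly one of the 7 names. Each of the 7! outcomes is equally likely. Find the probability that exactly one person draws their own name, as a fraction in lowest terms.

53/144

Favorable outcomes: C(7,1)·!6 = 7·265 = 1855.
Total outcomes: 7! = 5040.
Probability = 1855/5040 = 53/144.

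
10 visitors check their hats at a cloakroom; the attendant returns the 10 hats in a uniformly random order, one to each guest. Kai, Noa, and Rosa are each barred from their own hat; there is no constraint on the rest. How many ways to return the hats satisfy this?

2656080

Inclusion-exclusion on the 3 forbidden self-matches:
Σ_{j=0}^{3} (-1)^j C(3,j)(10-j)!
= C(3,0)·10! - C(3,1)·9! + C(3,2)·8! - C(3,3)·7!
= 3628800 - 1088640 + 120960 - 5040
= 2656080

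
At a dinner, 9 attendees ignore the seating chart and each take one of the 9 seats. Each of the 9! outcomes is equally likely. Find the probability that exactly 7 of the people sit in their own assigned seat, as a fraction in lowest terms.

1/10080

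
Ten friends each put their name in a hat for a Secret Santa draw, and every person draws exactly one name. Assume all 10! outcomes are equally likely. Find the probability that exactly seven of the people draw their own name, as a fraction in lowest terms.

1/15120

Favorable outcomes: C(10,7)·!3 = 120·2 = 240.
Total outcomes: 10! = 3628800.
Probability = 240/3628800 = 1/15120.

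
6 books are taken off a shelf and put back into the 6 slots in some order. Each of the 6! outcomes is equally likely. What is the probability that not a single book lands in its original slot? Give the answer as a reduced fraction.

Favorable outcomes: !6 = 265.
Total outcomes: 6! = 720.
Probability = 265/720 = 53/144.

53/144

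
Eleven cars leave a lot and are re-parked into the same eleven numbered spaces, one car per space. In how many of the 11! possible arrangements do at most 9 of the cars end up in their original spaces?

39916799

Sum C(11,i)·!(11-i) for i = 0..9:
  i=0: C(11,0)·!11 = 1·14684570 = 14684570
  i=1: C(11,1)·!10 = 11·1334961 = 14684571
  i=2: C(11,2)·!9 = 55·133496 = 7342280
  i=3: C(11,3)·!8 = 165·14833 = 2447445
  i=4: C(11,4)·!7 = 330·1854 = 611820
  i=5: C(11,5)·!6 = 462·265 = 122430
  i=6: C(11,6)·!5 = 462·44 = 20328
  i=7: C(11,7)·!4 = 330·9 = 2970
  i=8: C(11,8)·!3 = 165·2 = 330
  i=9: C(11,9)·!2 = 55·1 = 55
Total = 39916799.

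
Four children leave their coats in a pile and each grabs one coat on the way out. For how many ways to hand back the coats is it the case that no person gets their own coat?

9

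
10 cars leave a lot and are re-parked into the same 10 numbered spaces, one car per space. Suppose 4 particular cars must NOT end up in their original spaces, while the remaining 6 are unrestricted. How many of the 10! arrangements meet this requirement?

Let A_j be the event that the j-th constrained one is fixed. By inclusion-exclusion over the 4 events:
Σ_{j=0}^{4} (-1)^j C(4,j)(10-j)!
= C(4,0)·10! - C(4,1)·9! + C(4,2)·8! - C(4,3)·7! + C(4,4)·6!
= 3628800 - 1451520 + 241920 - 20160 + 720
= 2399760

2399760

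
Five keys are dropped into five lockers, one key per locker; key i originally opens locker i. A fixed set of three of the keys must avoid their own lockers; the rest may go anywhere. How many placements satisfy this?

64

Let A_j be the event that the j-th constrained one is fixed. By inclusion-exclusion over the 3 events:
Σ_{j=0}^{3} (-1)^j C(3,j)(5-j)!
= C(3,0)·5! - C(3,1)·4! + C(3,2)·3! - C(3,3)·2!
= 120 - 72 + 18 - 2
= 64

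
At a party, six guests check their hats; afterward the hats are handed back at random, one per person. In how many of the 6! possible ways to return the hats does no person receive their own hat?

265

!6 is the nearest integer to 6!/e.
6! = 720, and 720/e ≈ 264.87, so !6 = 265.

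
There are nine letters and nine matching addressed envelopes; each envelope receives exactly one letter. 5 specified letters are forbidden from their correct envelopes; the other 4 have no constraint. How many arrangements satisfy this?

205056

Let A_j be the event that the j-th constrained one is fixed. By inclusion-exclusion over the 5 events:
Σ_{j=0}^{5} (-1)^j C(5,j)(9-j)!
= C(5,0)·9! - C(5,1)·8! + C(5,2)·7! - C(5,3)·6! + C(5,4)·5! - C(5,5)·4!
= 362880 - 201600 + 50400 - 7200 + 600 - 24
= 205056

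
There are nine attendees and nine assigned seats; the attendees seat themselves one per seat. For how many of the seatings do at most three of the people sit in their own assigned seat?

Sum C(9,i)·!(9-i) for i = 0..3:
  i=0: C(9,0)·!9 = 1·133496 = 133496
  i=1: C(9,1)·!8 = 9·14833 = 133497
  i=2: C(9,2)·!7 = 36·1854 = 66744
  i=3: C(9,3)·!6 = 84·265 = 22260
Total = 355997.

355997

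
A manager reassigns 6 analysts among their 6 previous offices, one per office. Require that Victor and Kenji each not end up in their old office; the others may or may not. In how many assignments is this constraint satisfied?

504

Let A_j be the event that the j-th constrained one is fixed. By inclusion-exclusion over the 2 events:
Σ_{j=0}^{2} (-1)^j C(2,j)(6-j)!
= C(2,0)·6! - C(2,1)·5! + C(2,2)·4!
= 720 - 240 + 24
= 504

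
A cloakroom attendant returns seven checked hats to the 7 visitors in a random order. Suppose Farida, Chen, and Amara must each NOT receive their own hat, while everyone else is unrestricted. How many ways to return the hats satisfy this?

Inclusion-exclusion on the 3 forbidden self-matches:
Σ_{j=0}^{3} (-1)^j C(3,j)(7-j)!
= C(3,0)·7! - C(3,1)·6! + C(3,2)·5! - C(3,3)·4!
= 5040 - 2160 + 360 - 24
= 3216

3216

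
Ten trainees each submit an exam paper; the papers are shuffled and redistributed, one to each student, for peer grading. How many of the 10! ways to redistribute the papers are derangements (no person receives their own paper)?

Use !n = n·!(n-1) + (-1)^n.
!10 = 10·133496 + 1 = 1334961

1334961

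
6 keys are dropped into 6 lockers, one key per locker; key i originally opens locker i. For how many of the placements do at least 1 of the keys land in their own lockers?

455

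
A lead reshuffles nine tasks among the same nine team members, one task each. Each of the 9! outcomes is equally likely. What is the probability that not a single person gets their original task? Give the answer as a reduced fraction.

16687/45360

Favorable outcomes: !9 = 133496.
Total outcomes: 9! = 362880.
Probability = 133496/362880 = 16687/45360.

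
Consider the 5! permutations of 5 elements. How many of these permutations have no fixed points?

!5 is the nearest integer to 5!/e.
5! = 120, and 120/e ≈ 44.15, so !5 = 44.

44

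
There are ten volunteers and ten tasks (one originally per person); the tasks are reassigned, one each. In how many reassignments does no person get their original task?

1334961

Use !n = (n-1)(!(n-1) + !(n-2)).
!10 = 9·(133496 + 14833) = 9·148329 = 1334961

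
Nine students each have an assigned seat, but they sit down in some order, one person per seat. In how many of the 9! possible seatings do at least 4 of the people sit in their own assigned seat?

6883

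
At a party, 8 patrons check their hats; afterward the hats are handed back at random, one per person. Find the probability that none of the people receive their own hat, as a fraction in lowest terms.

2119/5760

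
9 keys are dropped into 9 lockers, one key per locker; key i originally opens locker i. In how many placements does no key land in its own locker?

133496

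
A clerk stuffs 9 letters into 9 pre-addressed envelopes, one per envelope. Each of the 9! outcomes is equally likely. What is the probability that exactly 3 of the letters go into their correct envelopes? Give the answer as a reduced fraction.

53/864

Favorable outcomes: C(9,3)·!6 = 84·265 = 22260.
Total outcomes: 9! = 362880.
Probability = 22260/362880 = 53/864.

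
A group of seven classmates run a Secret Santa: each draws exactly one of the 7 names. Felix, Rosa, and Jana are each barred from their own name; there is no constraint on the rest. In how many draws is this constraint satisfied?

Inclusion-exclusion on the 3 forbidden self-matches:
Σ_{j=0}^{3} (-1)^j C(3,j)(7-j)!
= C(3,0)·7! - C(3,1)·6! + C(3,2)·5! - C(3,3)·4!
= 5040 - 2160 + 360 - 24
= 3216

3216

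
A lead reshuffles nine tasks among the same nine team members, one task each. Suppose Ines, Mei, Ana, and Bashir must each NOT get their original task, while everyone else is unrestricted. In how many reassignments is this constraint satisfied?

229080

Let A_j be the event that the j-th constrained one is fixed. By inclusion-exclusion over the 4 events:
Σ_{j=0}^{4} (-1)^j C(4,j)(9-j)!
= C(4,0)·9! - C(4,1)·8! + C(4,2)·7! - C(4,3)·6! + C(4,4)·5!
= 362880 - 161280 + 30240 - 2880 + 120
= 229080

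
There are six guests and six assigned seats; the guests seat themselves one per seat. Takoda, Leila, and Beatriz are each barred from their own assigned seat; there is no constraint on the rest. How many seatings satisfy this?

426

Inclusion-exclusion on the 3 forbidden self-matches:
Σ_{j=0}^{3} (-1)^j C(3,j)(6-j)!
= C(3,0)·6! - C(3,1)·5! + C(3,2)·4! - C(3,3)·3!
= 720 - 360 + 72 - 6
= 426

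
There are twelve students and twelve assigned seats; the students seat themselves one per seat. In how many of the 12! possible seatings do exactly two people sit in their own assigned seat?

88107426

Choose which 2 of the 12 are fixed: C(12,2) = 66.
The remaining 10 must be deranged: !10 = 1334961.
Total: 66 × 1334961 = 88107426.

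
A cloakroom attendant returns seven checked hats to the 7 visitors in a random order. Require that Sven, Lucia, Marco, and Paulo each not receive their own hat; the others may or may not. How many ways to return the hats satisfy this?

2790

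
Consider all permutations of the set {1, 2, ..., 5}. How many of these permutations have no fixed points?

44

The subfactorial !5 = [5!/e] (nearest integer).
5! = 120, and 120/e ≈ 44.15, so !5 = 44.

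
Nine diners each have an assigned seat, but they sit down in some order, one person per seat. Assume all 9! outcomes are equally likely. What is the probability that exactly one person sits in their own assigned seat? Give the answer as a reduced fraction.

Favorable outcomes: C(9,1)·!8 = 9·14833 = 133497.
Total outcomes: 9! = 362880.
Probability = 133497/362880 = 2119/5760.

2119/5760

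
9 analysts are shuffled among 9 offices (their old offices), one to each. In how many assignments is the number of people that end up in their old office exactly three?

Choose which 3 of the 9 are fixed: C(9,3) = 84.
The remaining 6 must be deranged: !6 = 265.
Total: 84 × 265 = 22260.

22260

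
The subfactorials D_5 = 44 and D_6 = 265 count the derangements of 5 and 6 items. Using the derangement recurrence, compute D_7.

1854

D_7 = (7-1)·(D_6 + D_5) = 6·(265 + 44) = 6·309 = 1854.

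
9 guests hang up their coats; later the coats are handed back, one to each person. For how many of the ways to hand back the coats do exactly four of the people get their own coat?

Pick the 4 fixed positions: C(9,4) = 126 ways.
The remaining 5 must be deranged: !5 = 44.
Total: 126 × 44 = 5544.

5544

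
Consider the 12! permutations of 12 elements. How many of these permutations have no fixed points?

176214841

!12 is the nearest integer to 12!/e.
12! = 479001600, and 479001600/e ≈ 176214840.93, so !12 = 176214841.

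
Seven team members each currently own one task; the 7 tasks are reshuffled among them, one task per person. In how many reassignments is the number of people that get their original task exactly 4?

70

Pick the 4 fixed positions: C(7,4) = 35 ways.
The remaining 3 must be deranged: !3 = 2.
Total: 35 × 2 = 70.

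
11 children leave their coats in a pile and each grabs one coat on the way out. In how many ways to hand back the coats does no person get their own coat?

By inclusion-exclusion, !11 = Σ (-1)^k · 11!/k! for k=0..11
= 11! - 11!/1! + 11!/2! - 11!/3! + 11!/4! - 11!/5! + 11!/6! - 11!/7! + 11!/8! - 11!/9! + 11!/10! - 11!/11!
= 39916800 - 39916800 + 19958400 - 6652800 + 1663200 - 332640 + 55440 - 7920 + 990 - 110 + 11 - 1
= 14684570

14684570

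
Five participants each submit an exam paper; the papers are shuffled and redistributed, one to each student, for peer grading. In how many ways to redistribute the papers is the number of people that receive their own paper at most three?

119

# with exactly i fixed is C(5,i)·!(5-i); sum over i=0..3:
  i=0: C(5,0)·!5 = 1·44 = 44
  i=1: C(5,1)·!4 = 5·9 = 45
  i=2: C(5,2)·!3 = 10·2 = 20
  i=3: C(5,3)·!2 = 10·1 = 10
Total = 119.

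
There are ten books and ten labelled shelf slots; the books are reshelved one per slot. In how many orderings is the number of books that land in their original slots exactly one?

Choose which one of the 10 is fixed: C(10,1) = 10.
The other 9 form a derangement: !9 = 133496.
Total: 10 × 133496 = 1334960.

1334960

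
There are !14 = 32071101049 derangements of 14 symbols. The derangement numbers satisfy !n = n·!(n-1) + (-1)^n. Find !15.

481066515734

!15 = 15·32071101049 - 1 = 481066515734.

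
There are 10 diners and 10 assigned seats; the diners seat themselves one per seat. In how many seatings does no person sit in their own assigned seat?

Recurrence: !10 = 9·(!9 + !8).
!10 = 9·(133496 + 14833) = 9·148329 = 1334961

1334961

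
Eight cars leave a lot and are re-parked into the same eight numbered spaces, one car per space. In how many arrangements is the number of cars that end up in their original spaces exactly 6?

Choose which 6 of the 8 are fixed: C(8,6) = 28.
The remaining 2 must be deranged: !2 = 1.
Total: 28 × 1 = 28.

28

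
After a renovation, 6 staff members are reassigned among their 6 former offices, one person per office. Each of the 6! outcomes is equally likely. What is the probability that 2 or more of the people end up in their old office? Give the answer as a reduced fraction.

191/720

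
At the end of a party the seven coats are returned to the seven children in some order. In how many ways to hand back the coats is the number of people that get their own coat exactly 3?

315

Choose which 3 of the 7 are fixed: C(7,3) = 35.
The remaining 4 must be deranged: !4 = 9.
Total: 35 × 9 = 315.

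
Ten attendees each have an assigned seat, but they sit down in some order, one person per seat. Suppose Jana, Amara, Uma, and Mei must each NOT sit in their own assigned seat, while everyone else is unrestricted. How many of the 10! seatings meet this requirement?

Let A_j be the event that the j-th constrained one is fixed. By inclusion-exclusion over the 4 events:
Σ_{j=0}^{4} (-1)^j C(4,j)(10-j)!
= C(4,0)·10! - C(4,1)·9! + C(4,2)·8! - C(4,3)·7! + C(4,4)·6!
= 3628800 - 1451520 + 241920 - 20160 + 720
= 2399760

2399760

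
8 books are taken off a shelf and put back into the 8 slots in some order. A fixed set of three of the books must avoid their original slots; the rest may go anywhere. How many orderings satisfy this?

27240

Inclusion-exclusion on the 3 forbidden self-matches:
Σ_{j=0}^{3} (-1)^j C(3,j)(8-j)!
= C(3,0)·8! - C(3,1)·7! + C(3,2)·6! - C(3,3)·5!
= 40320 - 15120 + 2160 - 120
= 27240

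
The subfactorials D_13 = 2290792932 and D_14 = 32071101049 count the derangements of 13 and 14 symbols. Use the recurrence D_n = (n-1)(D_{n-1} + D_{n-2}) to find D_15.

D_15 = (15-1)·(D_14 + D_13) = 14·(32071101049 + 2290792932) = 14·34361893981 = 481066515734.

481066515734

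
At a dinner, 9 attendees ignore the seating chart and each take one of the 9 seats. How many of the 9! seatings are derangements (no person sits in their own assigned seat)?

The subfactorial !9 = [9!/e] (nearest integer).
9! = 362880, and 362880/e ≈ 133496.09, so !9 = 133496.

133496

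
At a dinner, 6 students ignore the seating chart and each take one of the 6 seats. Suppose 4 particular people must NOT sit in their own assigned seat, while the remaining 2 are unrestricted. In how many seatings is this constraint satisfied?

362

Inclusion-exclusion on the 4 forbidden self-matches:
Σ_{j=0}^{4} (-1)^j C(4,j)(6-j)!
= C(4,0)·6! - C(4,1)·5! + C(4,2)·4! - C(4,3)·3! + C(4,4)·2!
= 720 - 480 + 144 - 24 + 2
= 362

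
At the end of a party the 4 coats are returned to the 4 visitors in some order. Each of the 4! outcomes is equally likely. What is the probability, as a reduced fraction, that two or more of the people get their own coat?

7/24

Favorable outcomes: Σ_{i≥2} C(4,i)·!(4-i) = 6·1 + 4·0 + 1·1 = 7.
Total outcomes: 4! = 24.
Probability = 7/24 = 7/24.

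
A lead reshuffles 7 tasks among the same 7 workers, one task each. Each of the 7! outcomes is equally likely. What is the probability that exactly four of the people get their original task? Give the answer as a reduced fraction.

Favorable outcomes: C(7,4)·!3 = 35·2 = 70.
Total outcomes: 7! = 5040.
Probability = 70/5040 = 1/72.

1/72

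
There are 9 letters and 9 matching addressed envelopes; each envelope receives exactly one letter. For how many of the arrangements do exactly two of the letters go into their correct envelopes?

66744

Choose which 2 of the 9 are fixed: C(9,2) = 36.
The remaining 7 must be deranged: !7 = 1854.
Total: 36 × 1854 = 66744.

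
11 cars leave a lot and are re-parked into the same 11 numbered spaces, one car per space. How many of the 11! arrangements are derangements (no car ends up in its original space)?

14684570

The number of derangements of 11 is !11 = Σ_{k=0}^{11} (-1)^k·11!/k!
= 11! - 11!/1! + 11!/2! - 11!/3! + 11!/4! - 11!/5! + 11!/6! - 11!/7! + 11!/8! - 11!/9! + 11!/10! - 11!/11!
= 39916800 - 39916800 + 19958400 - 6652800 + 1663200 - 332640 + 55440 - 7920 + 990 - 110 + 11 - 1
= 14684570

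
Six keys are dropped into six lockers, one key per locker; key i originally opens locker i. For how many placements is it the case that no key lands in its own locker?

265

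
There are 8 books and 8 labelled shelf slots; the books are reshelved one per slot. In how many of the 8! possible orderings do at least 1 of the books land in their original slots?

Sum C(8,i)·!(8-i) for i = 1..8:
  i=1: C(8,1)·!7 = 8·1854 = 14832
  i=2: C(8,2)·!6 = 28·265 = 7420
  i=3: C(8,3)·!5 = 56·44 = 2464
  i=4: C(8,4)·!4 = 70·9 = 630
  i=5: C(8,5)·!3 = 56·2 = 112
  i=6: C(8,6)·!2 = 28·1 = 28
  i=7: C(8,7)·!1 = 8·0 = 0
  i=8: C(8,8)·!0 = 1·1 = 1
Total = 25487.

25487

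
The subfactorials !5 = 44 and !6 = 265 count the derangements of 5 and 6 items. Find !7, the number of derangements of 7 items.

!7 = (7-1)·(!6 + !5) = 6·(265 + 44) = 6·309 = 1854.

1854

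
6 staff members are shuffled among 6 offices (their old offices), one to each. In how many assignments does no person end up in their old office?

265

Recurrence: !6 = 6·!5 + (-1)^6.
!6 = 6·44 + 1 = 265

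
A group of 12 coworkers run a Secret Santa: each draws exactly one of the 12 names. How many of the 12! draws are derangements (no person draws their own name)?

176214841

Recurrence: !12 = 11·(!11 + !10).
!12 = 11·(14684570 + 1334961) = 11·16019531 = 176214841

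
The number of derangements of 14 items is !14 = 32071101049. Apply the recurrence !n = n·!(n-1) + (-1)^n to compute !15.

!15 = 15·32071101049 - 1 = 481066515734.

481066515734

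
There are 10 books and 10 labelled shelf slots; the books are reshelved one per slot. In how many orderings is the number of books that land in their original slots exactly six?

Choose which 6 of the 10 are fixed: C(10,6) = 210.
The remaining 4 must be deranged: !4 = 9.
Total: 210 × 9 = 1890.

1890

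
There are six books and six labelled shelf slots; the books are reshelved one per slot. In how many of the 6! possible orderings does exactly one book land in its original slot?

264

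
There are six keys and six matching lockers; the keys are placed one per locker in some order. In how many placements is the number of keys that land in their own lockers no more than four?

Sum C(6,i)·!(6-i) for i = 0..4:
  i=0: C(6,0)·!6 = 1·265 = 265
  i=1: C(6,1)·!5 = 6·44 = 264
  i=2: C(6,2)·!4 = 15·9 = 135
  i=3: C(6,3)·!3 = 20·2 = 40
  i=4: C(6,4)·!2 = 15·1 = 15
Total = 719.

719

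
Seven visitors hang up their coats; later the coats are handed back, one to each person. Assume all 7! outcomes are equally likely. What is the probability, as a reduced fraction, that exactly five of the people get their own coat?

1/240

Favorable outcomes: C(7,5)·!2 = 21·1 = 21.
Total outcomes: 7! = 5040.
Probability = 21/5040 = 1/240.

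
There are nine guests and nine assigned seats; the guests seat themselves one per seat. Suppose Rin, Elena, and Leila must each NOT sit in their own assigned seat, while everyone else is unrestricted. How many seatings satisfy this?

256320

Inclusion-exclusion on the 3 forbidden self-matches:
Σ_{j=0}^{3} (-1)^j C(3,j)(9-j)!
= C(3,0)·9! - C(3,1)·8! + C(3,2)·7! - C(3,3)·6!
= 362880 - 120960 + 15120 - 720
= 256320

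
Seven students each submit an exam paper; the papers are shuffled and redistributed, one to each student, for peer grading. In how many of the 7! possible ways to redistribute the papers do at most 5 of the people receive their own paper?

Sum C(7,i)·!(7-i) for i = 0..5:
  i=0: C(7,0)·!7 = 1·1854 = 1854
  i=1: C(7,1)·!6 = 7·265 = 1855
  i=2: C(7,2)·!5 = 21·44 = 924
  i=3: C(7,3)·!4 = 35·9 = 315
  i=4: C(7,4)·!3 = 35·2 = 70
  i=5: C(7,5)·!2 = 21·1 = 21
Total = 5039.

5039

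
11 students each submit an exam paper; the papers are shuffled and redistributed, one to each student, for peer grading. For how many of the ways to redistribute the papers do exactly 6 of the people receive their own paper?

20328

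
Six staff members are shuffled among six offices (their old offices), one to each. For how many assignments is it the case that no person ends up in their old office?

265

The subfactorial !6 = [6!/e] (nearest integer).
6! = 720, and 720/e ≈ 264.87, so !6 = 265.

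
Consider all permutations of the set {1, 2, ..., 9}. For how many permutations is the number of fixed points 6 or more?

205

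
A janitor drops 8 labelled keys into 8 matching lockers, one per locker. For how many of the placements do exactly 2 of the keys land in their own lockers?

Pick the 2 fixed positions: C(8,2) = 28 ways.
The other 6 form a derangement: !6 = 265.
Total: 28 × 265 = 7420.

7420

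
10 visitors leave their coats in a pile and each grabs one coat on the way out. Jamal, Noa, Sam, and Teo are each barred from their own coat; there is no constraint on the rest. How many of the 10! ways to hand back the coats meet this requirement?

2399760

Inclusion-exclusion on the 4 forbidden self-matches:
Σ_{j=0}^{4} (-1)^j C(4,j)(10-j)!
= C(4,0)·10! - C(4,1)·9! + C(4,2)·8! - C(4,3)·7! + C(4,4)·6!
= 3628800 - 1451520 + 241920 - 20160 + 720
= 2399760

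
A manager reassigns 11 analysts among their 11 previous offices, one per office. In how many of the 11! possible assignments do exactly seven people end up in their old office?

2970

Choose which 7 of the 11 are fixed: C(11,7) = 330.
The remaining 4 must be deranged: !4 = 9.
Total: 330 × 9 = 2970.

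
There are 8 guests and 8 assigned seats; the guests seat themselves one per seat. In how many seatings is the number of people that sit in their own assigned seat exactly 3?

2464

Pick the 3 fixed positions: C(8,3) = 56 ways.
The other 5 form a derangement: !5 = 44.
Total: 56 × 44 = 2464.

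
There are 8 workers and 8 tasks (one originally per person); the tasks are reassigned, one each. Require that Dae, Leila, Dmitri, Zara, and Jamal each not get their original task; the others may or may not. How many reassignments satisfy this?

Let A_j be the event that the j-th constrained one is fixed. By inclusion-exclusion over the 5 events:
Σ_{j=0}^{5} (-1)^j C(5,j)(8-j)!
= C(5,0)·8! - C(5,1)·7! + C(5,2)·6! - C(5,3)·5! + C(5,4)·4! - C(5,5)·3!
= 40320 - 25200 + 7200 - 1200 + 120 - 6
= 21234

21234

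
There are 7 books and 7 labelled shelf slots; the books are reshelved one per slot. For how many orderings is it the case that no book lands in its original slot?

1854

By inclusion-exclusion, !7 = Σ (-1)^k · 7!/k! for k=0..7
= 7! - 7!/1! + 7!/2! - 7!/3! + 7!/4! - 7!/5! + 7!/6! - 7!/7!
= 5040 - 5040 + 2520 - 840 + 210 - 42 + 7 - 1
= 1854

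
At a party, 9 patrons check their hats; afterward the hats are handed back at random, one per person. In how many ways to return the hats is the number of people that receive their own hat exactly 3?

Pick the 3 fixed positions: C(9,3) = 84 ways.
The other 6 form a derangement: !6 = 265.
Total: 84 × 265 = 22260.

22260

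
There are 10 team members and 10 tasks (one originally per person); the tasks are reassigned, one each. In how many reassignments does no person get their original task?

1334961

!10 = 10! · Σ_{k=0}^{10} (-1)^k/k!
= 10! - 10!/1! + 10!/2! - 10!/3! + 10!/4! - 10!/5! + 10!/6! - 10!/7! + 10!/8! - 10!/9! + 10!/10!
= 3628800 - 3628800 + 1814400 - 604800 + 151200 - 30240 + 5040 - 720 + 90 - 10 + 1
= 1334961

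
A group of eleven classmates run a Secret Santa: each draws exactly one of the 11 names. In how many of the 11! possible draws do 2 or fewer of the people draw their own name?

# with exactly i fixed is C(11,i)·!(11-i); sum over i=0..2:
  i=0: C(11,0)·!11 = 1·14684570 = 14684570
  i=1: C(11,1)·!10 = 11·1334961 = 14684571
  i=2: C(11,2)·!9 = 55·133496 = 7342280
Total = 36711421.

36711421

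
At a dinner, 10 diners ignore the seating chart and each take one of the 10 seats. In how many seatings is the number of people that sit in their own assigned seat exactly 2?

667485

Choose which 2 of the 10 are fixed: C(10,2) = 45.
The other 8 form a derangement: !8 = 14833.
Total: 45 × 14833 = 667485.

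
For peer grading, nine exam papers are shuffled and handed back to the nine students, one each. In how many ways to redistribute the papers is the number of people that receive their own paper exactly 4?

5544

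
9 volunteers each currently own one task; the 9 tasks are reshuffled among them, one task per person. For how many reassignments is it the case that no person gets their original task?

The subfactorial !9 = [9!/e] (nearest integer).
9! = 362880, and 362880/e ≈ 133496.09, so !9 = 133496.

133496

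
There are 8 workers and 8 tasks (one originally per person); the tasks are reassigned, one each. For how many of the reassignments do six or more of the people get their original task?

29

# with exactly i fixed is C(8,i)·!(8-i); sum over i=6..8:
  i=6: C(8,6)·!2 = 28·1 = 28
  i=7: C(8,7)·!1 = 8·0 = 0
  i=8: C(8,8)·!0 = 1·1 = 1
Total = 29.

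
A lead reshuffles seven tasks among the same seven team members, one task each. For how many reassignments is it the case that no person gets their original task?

!7 is the nearest integer to 7!/e.
7! = 5040, and 5040/e ≈ 1854.11, so !7 = 1854.

1854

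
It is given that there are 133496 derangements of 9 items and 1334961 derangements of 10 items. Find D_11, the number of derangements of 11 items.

14684570

D_11 = (11-1)·(D_10 + D_9) = 10·(1334961 + 133496) = 10·1468457 = 14684570.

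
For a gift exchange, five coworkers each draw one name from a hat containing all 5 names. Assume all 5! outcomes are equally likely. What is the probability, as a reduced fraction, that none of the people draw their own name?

Favorable outcomes: !5 = 44.
Total outcomes: 5! = 120.
Probability = 44/120 = 11/30.

11/30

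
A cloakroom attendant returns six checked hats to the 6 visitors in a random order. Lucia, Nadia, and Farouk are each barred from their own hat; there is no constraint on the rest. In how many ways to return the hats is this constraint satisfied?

Inclusion-exclusion on the 3 forbidden self-matches:
Σ_{j=0}^{3} (-1)^j C(3,j)(6-j)!
= C(3,0)·6! - C(3,1)·5! + C(3,2)·4! - C(3,3)·3!
= 720 - 360 + 72 - 6
= 426

426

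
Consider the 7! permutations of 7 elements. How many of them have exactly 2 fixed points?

Choose which 2 of the 7 are fixed: C(7,2) = 21.
The remaining 5 must be deranged: !5 = 44.
Total: 21 × 44 = 924.

924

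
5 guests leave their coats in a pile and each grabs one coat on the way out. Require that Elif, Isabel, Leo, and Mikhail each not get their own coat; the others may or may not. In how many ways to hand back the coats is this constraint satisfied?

53

Let A_j be the event that the j-th constrained one is fixed. By inclusion-exclusion over the 4 events:
Σ_{j=0}^{4} (-1)^j C(4,j)(5-j)!
= C(4,0)·5! - C(4,1)·4! + C(4,2)·3! - C(4,3)·2! + C(4,4)·1!
= 120 - 96 + 36 - 8 + 1
= 53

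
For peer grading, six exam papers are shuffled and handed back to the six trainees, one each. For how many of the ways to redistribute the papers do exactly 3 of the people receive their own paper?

Pick the 3 fixed positions: C(6,3) = 20 ways.
The remaining 3 must be deranged: !3 = 2.
Total: 20 × 2 = 40.

40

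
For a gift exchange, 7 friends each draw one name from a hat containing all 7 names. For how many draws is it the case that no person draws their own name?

1854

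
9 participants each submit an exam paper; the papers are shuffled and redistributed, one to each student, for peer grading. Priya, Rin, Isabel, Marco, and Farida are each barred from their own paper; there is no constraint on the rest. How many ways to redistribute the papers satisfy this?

Inclusion-exclusion on the 5 forbidden self-matches:
Σ_{j=0}^{5} (-1)^j C(5,j)(9-j)!
= C(5,0)·9! - C(5,1)·8! + C(5,2)·7! - C(5,3)·6! + C(5,4)·5! - C(5,5)·4!
= 362880 - 201600 + 50400 - 7200 + 600 - 24
= 205056

205056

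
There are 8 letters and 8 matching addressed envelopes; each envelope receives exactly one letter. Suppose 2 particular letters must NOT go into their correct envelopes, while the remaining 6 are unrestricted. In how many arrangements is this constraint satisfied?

30960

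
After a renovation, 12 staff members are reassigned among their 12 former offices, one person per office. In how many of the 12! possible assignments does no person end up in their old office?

The number of derangements of 12 is !12 = Σ_{k=0}^{12} (-1)^k·12!/k!
= 12! - 12!/1! + 12!/2! - 12!/3! + 12!/4! - 12!/5! + 12!/6! - 12!/7! + 12!/8! - 12!/9! + 12!/10! - 12!/11! + 12!/12!
= 479001600 - 479001600 + 239500800 - 79833600 + 19958400 - 3991680 + 665280 - 95040 + 11880 - 1320 + 132 - 12 + 1
= 176214841

176214841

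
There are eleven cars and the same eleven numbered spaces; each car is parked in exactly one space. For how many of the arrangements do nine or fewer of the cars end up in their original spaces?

39916799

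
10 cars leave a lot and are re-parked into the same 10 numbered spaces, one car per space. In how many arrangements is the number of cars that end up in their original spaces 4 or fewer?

# with exactly i fixed is C(10,i)·!(10-i); sum over i=0..4:
  i=0: C(10,0)·!10 = 1·1334961 = 1334961
  i=1: C(10,1)·!9 = 10·133496 = 1334960
  i=2: C(10,2)·!8 = 45·14833 = 667485
  i=3: C(10,3)·!7 = 120·1854 = 222480
  i=4: C(10,4)·!6 = 210·265 = 55650
Total = 3615536.

3615536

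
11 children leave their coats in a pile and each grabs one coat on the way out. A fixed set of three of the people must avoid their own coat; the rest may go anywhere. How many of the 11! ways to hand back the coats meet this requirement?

30078720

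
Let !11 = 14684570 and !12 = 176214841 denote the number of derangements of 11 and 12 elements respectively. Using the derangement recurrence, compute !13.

!13 = (13-1)·(!12 + !11) = 12·(176214841 + 14684570) = 12·190899411 = 2290792932.

2290792932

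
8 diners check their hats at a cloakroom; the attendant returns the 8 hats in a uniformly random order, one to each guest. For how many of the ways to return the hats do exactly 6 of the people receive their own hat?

28

Choose which 6 of the 8 are fixed: C(8,6) = 28.
The remaining 2 must be deranged: !2 = 1.
Total: 28 × 1 = 28.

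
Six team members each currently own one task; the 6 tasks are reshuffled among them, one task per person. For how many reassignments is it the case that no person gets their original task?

265

The subfactorial !6 = [6!/e] (nearest integer).
6! = 720, and 720/e ≈ 264.87, so !6 = 265.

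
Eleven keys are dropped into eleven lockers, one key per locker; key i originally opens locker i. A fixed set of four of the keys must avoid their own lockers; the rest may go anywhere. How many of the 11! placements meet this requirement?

Inclusion-exclusion on the 4 forbidden self-matches:
Σ_{j=0}^{4} (-1)^j C(4,j)(11-j)!
= C(4,0)·11! - C(4,1)·10! + C(4,2)·9! - C(4,3)·8! + C(4,4)·7!
= 39916800 - 14515200 + 2177280 - 161280 + 5040
= 27422640

27422640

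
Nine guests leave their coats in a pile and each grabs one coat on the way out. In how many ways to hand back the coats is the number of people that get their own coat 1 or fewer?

266993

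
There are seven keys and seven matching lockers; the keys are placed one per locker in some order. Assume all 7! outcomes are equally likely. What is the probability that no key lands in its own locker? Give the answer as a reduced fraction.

Favorable outcomes: !7 = 1854.
Total outcomes: 7! = 5040.
Probability = 1854/5040 = 103/280.

103/280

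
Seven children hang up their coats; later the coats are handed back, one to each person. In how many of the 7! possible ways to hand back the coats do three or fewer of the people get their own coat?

4948

# with exactly i fixed is C(7,i)·!(7-i); sum over i=0..3:
  i=0: C(7,0)·!7 = 1·1854 = 1854
  i=1: C(7,1)·!6 = 7·265 = 1855
  i=2: C(7,2)·!5 = 21·44 = 924
  i=3: C(7,3)·!4 = 35·9 = 315
Total = 4948.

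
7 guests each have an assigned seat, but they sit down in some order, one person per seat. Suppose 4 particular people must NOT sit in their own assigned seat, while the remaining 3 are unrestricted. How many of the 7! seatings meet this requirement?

Inclusion-exclusion on the 4 forbidden self-matches:
Σ_{j=0}^{4} (-1)^j C(4,j)(7-j)!
= C(4,0)·7! - C(4,1)·6! + C(4,2)·5! - C(4,3)·4! + C(4,4)·3!
= 5040 - 2880 + 720 - 96 + 6
= 2790

2790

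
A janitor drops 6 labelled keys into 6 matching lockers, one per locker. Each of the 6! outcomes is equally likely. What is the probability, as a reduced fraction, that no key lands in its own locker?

Favorable outcomes: !6 = 265.
Total outcomes: 6! = 720.
Probability = 265/720 = 53/144.

53/144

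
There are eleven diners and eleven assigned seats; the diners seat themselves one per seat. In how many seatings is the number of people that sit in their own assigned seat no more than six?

39913444

Sum C(11,i)·!(11-i) for i = 0..6:
  i=0: C(11,0)·!11 = 1·14684570 = 14684570
  i=1: C(11,1)·!10 = 11·1334961 = 14684571
  i=2: C(11,2)·!9 = 55·133496 = 7342280
  i=3: C(11,3)·!8 = 165·14833 = 2447445
  i=4: C(11,4)·!7 = 330·1854 = 611820
  i=5: C(11,5)·!6 = 462·265 = 122430
  i=6: C(11,6)·!5 = 462·44 = 20328
Total = 39913444.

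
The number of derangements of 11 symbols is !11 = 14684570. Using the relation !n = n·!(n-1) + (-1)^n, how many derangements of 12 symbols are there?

176214841

!12 = 12·14684570 + 1 = 176214841.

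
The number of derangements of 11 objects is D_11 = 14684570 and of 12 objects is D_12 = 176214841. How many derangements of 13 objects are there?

2290792932

D_13 = (13-1)·(D_12 + D_11) = 12·(176214841 + 14684570) = 12·190899411 = 2290792932.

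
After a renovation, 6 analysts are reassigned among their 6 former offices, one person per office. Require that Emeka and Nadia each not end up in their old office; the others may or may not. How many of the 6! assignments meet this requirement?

Inclusion-exclusion on the 2 forbidden self-matches:
Σ_{j=0}^{2} (-1)^j C(2,j)(6-j)!
= C(2,0)·6! - C(2,1)·5! + C(2,2)·4!
= 720 - 240 + 24
= 504

504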